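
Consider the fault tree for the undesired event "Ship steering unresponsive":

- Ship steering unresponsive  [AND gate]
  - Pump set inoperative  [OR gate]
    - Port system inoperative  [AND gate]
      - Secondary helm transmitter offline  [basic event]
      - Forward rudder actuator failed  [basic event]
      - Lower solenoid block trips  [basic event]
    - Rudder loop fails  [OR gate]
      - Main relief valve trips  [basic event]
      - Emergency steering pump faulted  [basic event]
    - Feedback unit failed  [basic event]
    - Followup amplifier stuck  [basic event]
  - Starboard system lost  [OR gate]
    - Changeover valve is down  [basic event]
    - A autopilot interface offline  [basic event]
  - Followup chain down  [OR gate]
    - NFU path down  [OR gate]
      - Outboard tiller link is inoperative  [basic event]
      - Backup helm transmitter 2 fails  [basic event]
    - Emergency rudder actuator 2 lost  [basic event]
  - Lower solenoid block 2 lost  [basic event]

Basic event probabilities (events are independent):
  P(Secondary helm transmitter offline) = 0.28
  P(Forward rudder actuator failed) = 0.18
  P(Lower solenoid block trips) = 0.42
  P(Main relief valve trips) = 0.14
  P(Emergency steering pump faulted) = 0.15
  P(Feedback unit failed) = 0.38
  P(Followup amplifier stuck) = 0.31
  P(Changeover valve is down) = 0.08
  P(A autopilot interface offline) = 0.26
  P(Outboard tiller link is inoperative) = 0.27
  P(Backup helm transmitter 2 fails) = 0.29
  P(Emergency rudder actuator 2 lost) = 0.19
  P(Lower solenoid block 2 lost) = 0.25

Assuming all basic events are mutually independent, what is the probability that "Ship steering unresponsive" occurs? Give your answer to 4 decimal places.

0.0321

P(Port system inoperative) [AND] = 0.28 × 0.18 × 0.42 = 0.021168
P(Rudder loop fails) [OR] = 1 − (1−0.14) × (1−0.15) = 0.269000
P(Pump set inoperative) [OR] = 1 − (1−0.021168) × (1−0.269000) × (1−0.38) × (1−0.31) = 0.693898
P(Starboard system lost) [OR] = 1 − (1−0.08) × (1−0.26) = 0.319200
P(NFU path down) [OR] = 1 − (1−0.27) × (1−0.29) = 0.481700
P(Followup chain down) [OR] = 1 − (1−0.481700) × (1−0.19) = 0.580177
P(Ship steering unresponsive) [AND] = 0.693898 × 0.319200 × 0.580177 × 0.25 = 0.032126
Rounded to 4 decimal places: P(Ship steering unresponsive) ≈ 0.0321.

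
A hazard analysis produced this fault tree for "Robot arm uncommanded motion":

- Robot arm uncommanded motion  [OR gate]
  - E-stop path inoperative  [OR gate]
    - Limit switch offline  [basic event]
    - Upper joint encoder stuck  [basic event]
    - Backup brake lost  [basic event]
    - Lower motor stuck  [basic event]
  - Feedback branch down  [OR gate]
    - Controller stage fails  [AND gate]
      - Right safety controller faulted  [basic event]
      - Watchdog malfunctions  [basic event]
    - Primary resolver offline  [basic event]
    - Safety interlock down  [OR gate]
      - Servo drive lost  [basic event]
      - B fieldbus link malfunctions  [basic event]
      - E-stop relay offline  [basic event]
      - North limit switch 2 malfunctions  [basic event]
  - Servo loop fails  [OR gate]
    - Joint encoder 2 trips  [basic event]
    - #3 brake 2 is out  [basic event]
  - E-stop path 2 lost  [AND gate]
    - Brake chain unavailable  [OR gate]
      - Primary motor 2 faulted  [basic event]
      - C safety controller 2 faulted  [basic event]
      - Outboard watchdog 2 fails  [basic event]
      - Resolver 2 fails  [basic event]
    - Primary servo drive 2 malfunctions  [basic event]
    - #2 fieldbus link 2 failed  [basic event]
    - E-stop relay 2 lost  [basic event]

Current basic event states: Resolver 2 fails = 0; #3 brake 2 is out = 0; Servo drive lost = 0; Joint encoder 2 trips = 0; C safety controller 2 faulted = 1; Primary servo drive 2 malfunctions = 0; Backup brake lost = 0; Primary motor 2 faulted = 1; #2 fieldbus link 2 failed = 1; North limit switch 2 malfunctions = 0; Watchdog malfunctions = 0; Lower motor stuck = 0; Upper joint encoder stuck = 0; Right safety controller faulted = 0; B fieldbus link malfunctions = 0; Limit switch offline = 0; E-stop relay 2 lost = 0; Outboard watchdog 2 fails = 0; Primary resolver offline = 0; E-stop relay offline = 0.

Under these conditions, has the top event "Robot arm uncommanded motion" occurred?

No

E-stop path inoperative [OR]: Limit switch offline=not, Upper joint encoder stuck=not, Backup brake lost=not, Lower motor stuck=not → no input occurs → does not occur.
Controller stage fails [AND]: Right safety controller faulted=not, Watchdog malfunctions=not → not all inputs occur → does not occur.
Safety interlock down [OR]: Servo drive lost=not, B fieldbus link malfunctions=not, E-stop relay offline=not, North limit switch 2 malfunctions=not → no input occurs → does not occur.
Feedback branch down [OR]: Controller stage fails=not, Primary resolver offline=not, Safety interlock down=not → no input occurs → does not occur.
Servo loop fails [OR]: Joint encoder 2 trips=not, #3 brake 2 is out=not → no input occurs → does not occur.
Brake chain unavailable [OR]: Primary motor 2 faulted=occurs, C safety controller 2 faulted=occurs, Outboard watchdog 2 fails=not, Resolver 2 fails=not → at least one input occurs → occurs.
E-stop path 2 lost [AND]: Brake chain unavailable=occurs, Primary servo drive 2 malfunctions=not, #2 fieldbus link 2 failed=occurs, E-stop relay 2 lost=not → not all inputs occur → does not occur.
Robot arm uncommanded motion [OR]: E-stop path inoperative=not, Feedback branch down=not, Servo loop fails=not, E-stop path 2 lost=not → no input occurs → does not occur.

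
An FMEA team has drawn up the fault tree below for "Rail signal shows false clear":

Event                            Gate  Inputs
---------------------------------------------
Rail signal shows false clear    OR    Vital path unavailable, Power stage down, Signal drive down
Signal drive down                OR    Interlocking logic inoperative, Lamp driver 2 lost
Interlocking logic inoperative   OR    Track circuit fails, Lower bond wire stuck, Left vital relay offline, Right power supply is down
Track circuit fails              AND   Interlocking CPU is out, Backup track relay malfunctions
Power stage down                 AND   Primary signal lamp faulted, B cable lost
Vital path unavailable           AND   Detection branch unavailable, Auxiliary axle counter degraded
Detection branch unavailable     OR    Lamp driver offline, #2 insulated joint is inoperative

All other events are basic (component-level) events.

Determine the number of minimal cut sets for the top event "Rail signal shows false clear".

8

Detection branch unavailable [OR]: union of children's cut sets → 2 cut set(s).
Vital path unavailable [AND]: one cut set from each child combined → 2 × 1 = 2 cut set(s).
Power stage down [AND]: one cut set from each child combined → 1 × 1 = 1 cut set(s).
Track circuit fails [AND]: one cut set from each child combined → 1 × 1 = 1 cut set(s).
Interlocking logic inoperative [OR]: union of children's cut sets → 4 cut set(s).
Signal drive down [OR]: union of children's cut sets → 5 cut set(s).
Rail signal shows false clear [OR]: union of children's cut sets → 8 cut set(s).
Minimal cut sets: {Auxiliary axle counter degraded, Lamp driver offline}; {#2 insulated joint is inoperative, Auxiliary axle counter degraded}; {B cable lost, Primary signal lamp faulted}; {Backup track relay malfunctions, Interlocking CPU is out}; {Lower bond wire stuck}; {Left vital relay offline}; {Right power supply is down}; {Lamp driver 2 lost}.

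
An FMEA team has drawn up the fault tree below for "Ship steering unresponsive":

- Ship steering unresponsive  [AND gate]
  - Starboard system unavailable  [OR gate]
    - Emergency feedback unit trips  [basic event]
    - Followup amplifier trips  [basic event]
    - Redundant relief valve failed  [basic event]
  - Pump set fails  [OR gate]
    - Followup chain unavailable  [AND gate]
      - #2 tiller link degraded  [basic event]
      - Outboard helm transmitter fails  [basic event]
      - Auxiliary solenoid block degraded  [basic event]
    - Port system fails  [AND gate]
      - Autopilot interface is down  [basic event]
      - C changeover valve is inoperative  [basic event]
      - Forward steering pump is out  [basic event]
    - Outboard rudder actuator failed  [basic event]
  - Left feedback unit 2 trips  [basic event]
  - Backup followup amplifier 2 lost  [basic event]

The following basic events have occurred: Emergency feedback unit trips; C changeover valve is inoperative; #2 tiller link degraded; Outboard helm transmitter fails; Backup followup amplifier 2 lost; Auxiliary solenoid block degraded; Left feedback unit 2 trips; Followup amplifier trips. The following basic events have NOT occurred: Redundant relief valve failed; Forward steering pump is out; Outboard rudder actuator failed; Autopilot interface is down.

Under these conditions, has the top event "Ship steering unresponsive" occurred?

Starboard system unavailable [OR]: Emergency feedback unit trips=occurs, Followup amplifier trips=occurs, Redundant relief valve failed=not → at least one input occurs → occurs.
Followup chain unavailable [AND]: #2 tiller link degraded=occurs, Outboard helm transmitter fails=occurs, Auxiliary solenoid block degraded=occurs → all inputs occur → occurs.
Port system fails [AND]: Autopilot interface is down=not, C changeover valve is inoperative=occurs, Forward steering pump is out=not → not all inputs occur → does not occur.
Pump set fails [OR]: Followup chain unavailable=occurs, Port system fails=not, Outboard rudder actuator failed=not → at least one input occurs → occurs.
Ship steering unresponsive [AND]: Starboard system unavailable=occurs, Pump set fails=occurs, Left feedback unit 2 trips=occurs, Backup followup amplifier 2 lost=occurs → all inputs occur → occurs.

Yes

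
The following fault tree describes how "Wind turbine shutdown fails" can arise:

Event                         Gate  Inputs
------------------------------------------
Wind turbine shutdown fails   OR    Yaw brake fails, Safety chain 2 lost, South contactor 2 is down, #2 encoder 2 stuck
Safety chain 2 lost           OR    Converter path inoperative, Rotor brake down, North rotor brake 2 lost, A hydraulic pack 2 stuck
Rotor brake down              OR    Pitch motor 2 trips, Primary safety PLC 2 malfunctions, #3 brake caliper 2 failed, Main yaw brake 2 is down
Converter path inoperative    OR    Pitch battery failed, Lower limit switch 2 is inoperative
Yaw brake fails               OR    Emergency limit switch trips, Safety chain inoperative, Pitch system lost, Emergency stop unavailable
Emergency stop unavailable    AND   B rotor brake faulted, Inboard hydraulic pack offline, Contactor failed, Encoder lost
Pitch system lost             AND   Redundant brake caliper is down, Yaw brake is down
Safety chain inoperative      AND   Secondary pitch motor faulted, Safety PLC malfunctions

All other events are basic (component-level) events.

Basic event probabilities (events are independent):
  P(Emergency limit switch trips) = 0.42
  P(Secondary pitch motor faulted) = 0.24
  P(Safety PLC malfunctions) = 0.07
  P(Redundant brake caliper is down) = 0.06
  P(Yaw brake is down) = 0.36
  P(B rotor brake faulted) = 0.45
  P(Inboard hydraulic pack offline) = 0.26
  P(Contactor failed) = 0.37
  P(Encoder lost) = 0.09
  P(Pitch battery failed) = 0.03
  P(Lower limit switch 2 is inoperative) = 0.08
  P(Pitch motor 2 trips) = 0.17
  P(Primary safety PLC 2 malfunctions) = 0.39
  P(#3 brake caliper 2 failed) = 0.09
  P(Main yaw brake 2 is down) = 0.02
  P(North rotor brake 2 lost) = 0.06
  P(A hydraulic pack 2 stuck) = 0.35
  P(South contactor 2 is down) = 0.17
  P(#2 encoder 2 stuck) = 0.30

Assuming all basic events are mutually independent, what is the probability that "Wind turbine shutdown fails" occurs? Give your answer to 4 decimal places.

P(Safety chain inoperative) [AND] = 0.24 × 0.07 = 0.016800
P(Pitch system lost) [AND] = 0.06 × 0.36 = 0.021600
P(Emergency stop unavailable) [AND] = 0.45 × 0.26 × 0.37 × 0.09 = 0.003896
P(Yaw brake fails) [OR] = 1 − (1−0.42) × (1−0.016800) × (1−0.021600) × (1−0.003896) = 0.444235
P(Converter path inoperative) [OR] = 1 − (1−0.03) × (1−0.08) = 0.107600
P(Rotor brake down) [OR] = 1 − (1−0.17) × (1−0.39) × (1−0.09) × (1−0.02) = 0.548482
P(Safety chain 2 lost) [OR] = 1 − (1−0.107600) × (1−0.548482) × (1−0.06) × (1−0.35) = 0.753807
P(Wind turbine shutdown fails) [OR] = 1 − (1−0.444235) × (1−0.753807) × (1−0.17) × (1−0.30) = 0.920504
Rounded to 4 decimal places: P(Wind turbine shutdown fails) ≈ 0.9205.

0.9205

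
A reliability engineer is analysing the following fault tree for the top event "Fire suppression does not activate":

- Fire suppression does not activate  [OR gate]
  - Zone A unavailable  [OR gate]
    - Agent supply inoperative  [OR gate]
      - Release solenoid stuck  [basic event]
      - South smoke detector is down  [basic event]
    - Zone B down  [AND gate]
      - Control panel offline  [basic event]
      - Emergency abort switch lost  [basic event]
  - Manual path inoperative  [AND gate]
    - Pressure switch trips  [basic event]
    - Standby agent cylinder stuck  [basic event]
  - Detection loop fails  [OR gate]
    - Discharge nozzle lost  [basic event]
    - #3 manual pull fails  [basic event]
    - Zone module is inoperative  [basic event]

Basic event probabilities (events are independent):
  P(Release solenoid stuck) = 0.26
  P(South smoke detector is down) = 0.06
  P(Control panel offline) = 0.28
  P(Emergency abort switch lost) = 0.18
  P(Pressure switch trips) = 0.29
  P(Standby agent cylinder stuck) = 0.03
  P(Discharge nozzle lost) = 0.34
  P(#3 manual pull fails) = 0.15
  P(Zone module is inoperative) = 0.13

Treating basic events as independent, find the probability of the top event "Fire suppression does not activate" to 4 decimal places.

P(Agent supply inoperative) [OR] = 1 − (1−0.26) × (1−0.06) = 0.304400
P(Zone B down) [AND] = 0.28 × 0.18 = 0.050400
P(Zone A unavailable) [OR] = 1 − (1−0.304400) × (1−0.050400) = 0.339458
P(Manual path inoperative) [AND] = 0.29 × 0.03 = 0.008700
P(Detection loop fails) [OR] = 1 − (1−0.34) × (1−0.15) × (1−0.13) = 0.511930
P(Fire suppression does not activate) [OR] = 1 − (1−0.339458) × (1−0.008700) × (1−0.511930) = 0.680414
Rounded to 4 decimal places: P(Fire suppression does not activate) ≈ 0.6804.

0.6804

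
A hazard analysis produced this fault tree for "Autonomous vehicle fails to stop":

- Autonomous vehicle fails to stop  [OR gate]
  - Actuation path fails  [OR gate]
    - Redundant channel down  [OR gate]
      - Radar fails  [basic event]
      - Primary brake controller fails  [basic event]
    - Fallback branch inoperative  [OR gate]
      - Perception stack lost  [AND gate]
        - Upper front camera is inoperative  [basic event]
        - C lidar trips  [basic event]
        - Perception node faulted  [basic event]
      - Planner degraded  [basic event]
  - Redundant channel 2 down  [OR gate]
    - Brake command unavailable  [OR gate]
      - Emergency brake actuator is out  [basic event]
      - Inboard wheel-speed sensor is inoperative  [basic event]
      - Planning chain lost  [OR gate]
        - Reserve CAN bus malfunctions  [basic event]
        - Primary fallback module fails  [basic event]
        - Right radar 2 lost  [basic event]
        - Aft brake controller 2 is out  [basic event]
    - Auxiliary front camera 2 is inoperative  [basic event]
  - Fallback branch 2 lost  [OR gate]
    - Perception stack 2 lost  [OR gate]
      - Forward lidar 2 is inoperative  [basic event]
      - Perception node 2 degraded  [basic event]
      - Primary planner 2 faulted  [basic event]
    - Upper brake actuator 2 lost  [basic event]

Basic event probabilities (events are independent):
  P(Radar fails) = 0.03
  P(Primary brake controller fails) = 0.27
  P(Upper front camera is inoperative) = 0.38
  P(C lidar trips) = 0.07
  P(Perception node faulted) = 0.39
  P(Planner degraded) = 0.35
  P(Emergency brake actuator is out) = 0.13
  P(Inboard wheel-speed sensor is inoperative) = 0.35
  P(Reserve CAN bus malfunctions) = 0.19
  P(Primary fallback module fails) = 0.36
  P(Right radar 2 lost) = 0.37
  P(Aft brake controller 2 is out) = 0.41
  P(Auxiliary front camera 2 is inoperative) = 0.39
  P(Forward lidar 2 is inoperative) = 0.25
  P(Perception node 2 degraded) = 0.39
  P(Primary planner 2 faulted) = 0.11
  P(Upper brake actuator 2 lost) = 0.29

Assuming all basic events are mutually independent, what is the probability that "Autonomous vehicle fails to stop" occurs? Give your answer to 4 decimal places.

P(Redundant channel down) [OR] = 1 − (1−0.03) × (1−0.27) = 0.291900
P(Perception stack lost) [AND] = 0.38 × 0.07 × 0.39 = 0.010374
P(Fallback branch inoperative) [OR] = 1 − (1−0.010374) × (1−0.35) = 0.356743
P(Actuation path fails) [OR] = 1 − (1−0.291900) × (1−0.356743) = 0.544510
P(Planning chain lost) [OR] = 1 − (1−0.19) × (1−0.36) × (1−0.37) × (1−0.41) = 0.807311
P(Brake command unavailable) [OR] = 1 − (1−0.13) × (1−0.35) × (1−0.807311) = 0.891034
P(Redundant channel 2 down) [OR] = 1 − (1−0.891034) × (1−0.39) = 0.933531
P(Perception stack 2 lost) [OR] = 1 − (1−0.25) × (1−0.39) × (1−0.11) = 0.592825
P(Fallback branch 2 lost) [OR] = 1 − (1−0.592825) × (1−0.29) = 0.710906
P(Autonomous vehicle fails to stop) [OR] = 1 − (1−0.544510) × (1−0.933531) × (1−0.710906) = 0.991247
Rounded to 4 decimal places: P(Autonomous vehicle fails to stop) ≈ 0.9912.

0.9912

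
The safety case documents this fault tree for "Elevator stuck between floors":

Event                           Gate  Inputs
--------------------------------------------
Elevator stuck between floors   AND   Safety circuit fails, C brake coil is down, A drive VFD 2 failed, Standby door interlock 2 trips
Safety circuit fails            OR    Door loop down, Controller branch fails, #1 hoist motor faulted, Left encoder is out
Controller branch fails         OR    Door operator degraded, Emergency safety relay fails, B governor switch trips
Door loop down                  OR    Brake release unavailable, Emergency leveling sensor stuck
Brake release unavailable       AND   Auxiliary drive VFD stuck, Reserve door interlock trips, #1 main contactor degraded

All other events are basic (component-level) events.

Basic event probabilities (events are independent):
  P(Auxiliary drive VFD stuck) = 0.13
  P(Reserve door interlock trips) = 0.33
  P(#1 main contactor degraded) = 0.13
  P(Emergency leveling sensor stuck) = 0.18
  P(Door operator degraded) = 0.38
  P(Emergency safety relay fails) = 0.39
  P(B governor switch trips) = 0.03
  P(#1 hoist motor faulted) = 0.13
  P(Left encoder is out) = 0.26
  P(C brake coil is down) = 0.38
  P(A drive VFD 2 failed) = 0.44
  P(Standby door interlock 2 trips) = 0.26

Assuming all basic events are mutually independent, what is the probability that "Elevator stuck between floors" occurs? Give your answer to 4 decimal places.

P(Brake release unavailable) [AND] = 0.13 × 0.33 × 0.13 = 0.005577
P(Door loop down) [OR] = 1 − (1−0.005577) × (1−0.18) = 0.184573
P(Controller branch fails) [OR] = 1 − (1−0.38) × (1−0.39) × (1−0.03) = 0.633146
P(Safety circuit fails) [OR] = 1 − (1−0.184573) × (1−0.633146) × (1−0.13) × (1−0.26) = 0.807412
P(Elevator stuck between floors) [AND] = 0.807412 × 0.38 × 0.44 × 0.26 = 0.035100
Rounded to 4 decimal places: P(Elevator stuck between floors) ≈ 0.0351.

0.0351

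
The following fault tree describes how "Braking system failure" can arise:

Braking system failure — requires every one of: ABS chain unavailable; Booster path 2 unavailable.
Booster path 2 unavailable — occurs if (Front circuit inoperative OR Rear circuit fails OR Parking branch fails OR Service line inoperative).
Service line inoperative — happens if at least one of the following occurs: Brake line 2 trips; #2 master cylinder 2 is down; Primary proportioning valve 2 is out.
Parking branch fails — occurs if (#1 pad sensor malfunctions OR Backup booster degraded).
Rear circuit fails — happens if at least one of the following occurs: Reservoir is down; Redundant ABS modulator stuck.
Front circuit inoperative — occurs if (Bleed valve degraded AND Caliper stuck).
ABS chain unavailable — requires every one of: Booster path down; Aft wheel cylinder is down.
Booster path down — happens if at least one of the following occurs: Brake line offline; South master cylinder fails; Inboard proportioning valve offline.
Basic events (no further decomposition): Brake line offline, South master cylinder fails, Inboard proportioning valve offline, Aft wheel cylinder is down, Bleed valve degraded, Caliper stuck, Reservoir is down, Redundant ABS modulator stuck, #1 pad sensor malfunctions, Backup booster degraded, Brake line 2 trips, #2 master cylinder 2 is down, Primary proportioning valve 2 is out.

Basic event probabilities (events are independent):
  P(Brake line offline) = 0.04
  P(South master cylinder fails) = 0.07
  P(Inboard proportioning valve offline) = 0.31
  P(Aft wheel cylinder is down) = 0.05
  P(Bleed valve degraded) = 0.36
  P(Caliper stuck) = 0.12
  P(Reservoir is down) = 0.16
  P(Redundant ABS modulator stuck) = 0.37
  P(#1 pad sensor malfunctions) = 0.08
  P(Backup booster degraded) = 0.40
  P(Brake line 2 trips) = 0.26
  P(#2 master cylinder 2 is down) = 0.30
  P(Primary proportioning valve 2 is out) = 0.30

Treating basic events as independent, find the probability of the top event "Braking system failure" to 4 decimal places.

0.0173

P(Booster path down) [OR] = 1 − (1−0.04) × (1−0.07) × (1−0.31) = 0.383968
P(ABS chain unavailable) [AND] = 0.383968 × 0.05 = 0.019198
P(Front circuit inoperative) [AND] = 0.36 × 0.12 = 0.043200
P(Rear circuit fails) [OR] = 1 − (1−0.16) × (1−0.37) = 0.470800
P(Parking branch fails) [OR] = 1 − (1−0.08) × (1−0.40) = 0.448000
P(Service line inoperative) [OR] = 1 − (1−0.26) × (1−0.30) × (1−0.30) = 0.637400
P(Booster path 2 unavailable) [OR] = 1 − (1−0.043200) × (1−0.470800) × (1−0.448000) × (1−0.637400) = 0.898654
P(Braking system failure) [AND] = 0.019198 × 0.898654 = 0.017252
Rounded to 4 decimal places: P(Braking system failure) ≈ 0.0173.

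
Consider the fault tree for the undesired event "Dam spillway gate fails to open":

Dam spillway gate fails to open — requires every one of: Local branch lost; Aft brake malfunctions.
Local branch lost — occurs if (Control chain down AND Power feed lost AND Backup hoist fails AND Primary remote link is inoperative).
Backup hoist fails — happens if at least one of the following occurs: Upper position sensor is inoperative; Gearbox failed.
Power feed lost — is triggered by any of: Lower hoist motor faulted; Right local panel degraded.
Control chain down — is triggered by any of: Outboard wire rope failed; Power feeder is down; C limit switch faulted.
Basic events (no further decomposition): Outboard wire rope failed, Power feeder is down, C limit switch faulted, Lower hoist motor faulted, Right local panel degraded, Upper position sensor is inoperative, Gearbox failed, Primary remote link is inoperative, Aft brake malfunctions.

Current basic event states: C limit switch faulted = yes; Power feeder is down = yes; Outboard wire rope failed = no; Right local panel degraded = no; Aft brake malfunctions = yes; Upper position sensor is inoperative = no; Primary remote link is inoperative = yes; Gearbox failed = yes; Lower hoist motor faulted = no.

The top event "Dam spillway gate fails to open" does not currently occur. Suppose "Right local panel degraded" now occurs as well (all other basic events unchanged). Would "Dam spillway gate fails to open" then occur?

Counterfactual: set "Right local panel degraded" to occurred.
Control chain down [OR]: Outboard wire rope failed=not, Power feeder is down=occurs, C limit switch faulted=occurs → at least one input occurs → occurs.
Power feed lost [OR]: Lower hoist motor faulted=not, Right local panel degraded=occurs → at least one input occurs → occurs.
Backup hoist fails [OR]: Upper position sensor is inoperative=not, Gearbox failed=occurs → at least one input occurs → occurs.
Local branch lost [AND]: Control chain down=occurs, Power feed lost=occurs, Backup hoist fails=occurs, Primary remote link is inoperative=occurs → all inputs occur → occurs.
Dam spillway gate fails to open [AND]: Local branch lost=occurs, Aft brake malfunctions=occurs → all inputs occur → occurs.

Yes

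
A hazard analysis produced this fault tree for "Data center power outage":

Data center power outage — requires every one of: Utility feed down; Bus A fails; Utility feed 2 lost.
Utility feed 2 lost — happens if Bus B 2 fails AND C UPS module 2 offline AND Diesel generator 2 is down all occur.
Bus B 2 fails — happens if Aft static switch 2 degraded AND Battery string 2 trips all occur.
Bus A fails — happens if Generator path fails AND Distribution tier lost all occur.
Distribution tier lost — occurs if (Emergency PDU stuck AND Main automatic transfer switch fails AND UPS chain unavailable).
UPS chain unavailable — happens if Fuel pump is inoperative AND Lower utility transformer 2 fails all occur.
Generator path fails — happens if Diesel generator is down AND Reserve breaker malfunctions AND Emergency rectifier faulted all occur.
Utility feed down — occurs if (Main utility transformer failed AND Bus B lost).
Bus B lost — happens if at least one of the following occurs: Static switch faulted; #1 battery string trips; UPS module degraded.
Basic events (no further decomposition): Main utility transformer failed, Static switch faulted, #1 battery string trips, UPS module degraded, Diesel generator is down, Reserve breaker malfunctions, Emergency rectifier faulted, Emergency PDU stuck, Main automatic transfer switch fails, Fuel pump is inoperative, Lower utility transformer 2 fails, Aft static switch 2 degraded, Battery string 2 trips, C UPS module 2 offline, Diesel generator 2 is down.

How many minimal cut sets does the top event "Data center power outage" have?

3

Bus B lost [OR]: union of children's cut sets → 3 cut set(s).
Utility feed down [AND]: one cut set from each child combined → 1 × 3 = 3 cut set(s).
Generator path fails [AND]: one cut set from each child combined → 1 × 1 × 1 = 1 cut set(s).
UPS chain unavailable [AND]: one cut set from each child combined → 1 × 1 = 1 cut set(s).
Distribution tier lost [AND]: one cut set from each child combined → 1 × 1 × 1 = 1 cut set(s).
Bus A fails [AND]: one cut set from each child combined → 1 × 1 = 1 cut set(s).
Bus B 2 fails [AND]: one cut set from each child combined → 1 × 1 = 1 cut set(s).
Utility feed 2 lost [AND]: one cut set from each child combined → 1 × 1 × 1 = 1 cut set(s).
Data center power outage [AND]: one cut set from each child combined → 3 × 1 × 1 = 3 cut set(s).
Minimal cut sets: {Aft static switch 2 degraded, Battery string 2 trips, C UPS module 2 offline, Diesel generator 2 is down, Diesel generator is down, Emergency PDU stuck, Emergency rectifier faulted, Fuel pump is inoperative, Lower utility transformer 2 fails, Main automatic transfer switch fails, Main utility transformer failed, Reserve breaker malfunctions, Static switch faulted}; {#1 battery string trips, Aft static switch 2 degraded, Battery string 2 trips, C UPS module 2 offline, Diesel generator 2 is down, Diesel generator is down, Emergency PDU stuck, Emergency rectifier faulted, Fuel pump is inoperative, Lower utility transformer 2 fails, Main automatic transfer switch fails, Main utility transformer failed, Reserve breaker malfunctions}; {Aft static switch 2 degraded, Battery string 2 trips, C UPS module 2 offline, Diesel generator 2 is down, Diesel generator is down, Emergency PDU stuck, Emergency rectifier faulted, Fuel pump is inoperative, Lower utility transformer 2 fails, Main automatic transfer switch fails, Main utility transformer failed, Reserve breaker malfunctions, UPS module degraded}.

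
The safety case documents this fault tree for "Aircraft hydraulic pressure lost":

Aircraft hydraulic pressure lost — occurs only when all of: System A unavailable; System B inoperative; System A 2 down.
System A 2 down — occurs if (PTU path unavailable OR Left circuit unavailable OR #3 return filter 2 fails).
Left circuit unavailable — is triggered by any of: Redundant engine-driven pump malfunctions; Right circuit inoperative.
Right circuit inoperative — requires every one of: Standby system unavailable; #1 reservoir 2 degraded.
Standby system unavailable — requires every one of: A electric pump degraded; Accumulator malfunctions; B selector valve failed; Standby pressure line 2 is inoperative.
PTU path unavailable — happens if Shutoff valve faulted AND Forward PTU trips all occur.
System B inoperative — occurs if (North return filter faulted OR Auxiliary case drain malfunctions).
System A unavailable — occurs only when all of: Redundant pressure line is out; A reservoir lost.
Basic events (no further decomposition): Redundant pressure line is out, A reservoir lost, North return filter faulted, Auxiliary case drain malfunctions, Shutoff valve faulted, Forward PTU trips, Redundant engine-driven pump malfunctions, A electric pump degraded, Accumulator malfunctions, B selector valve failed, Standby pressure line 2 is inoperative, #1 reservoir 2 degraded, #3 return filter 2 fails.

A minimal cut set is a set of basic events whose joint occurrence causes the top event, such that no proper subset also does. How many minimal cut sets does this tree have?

8

System A unavailable [AND]: one cut set from each child combined → 1 × 1 = 1 cut set(s).
System B inoperative [OR]: union of children's cut sets → 2 cut set(s).
PTU path unavailable [AND]: one cut set from each child combined → 1 × 1 = 1 cut set(s).
Standby system unavailable [AND]: one cut set from each child combined → 1 × 1 × 1 × 1 = 1 cut set(s).
Right circuit inoperative [AND]: one cut set from each child combined → 1 × 1 = 1 cut set(s).
Left circuit unavailable [OR]: union of children's cut sets → 2 cut set(s).
System A 2 down [OR]: union of children's cut sets → 4 cut set(s).
Aircraft hydraulic pressure lost [AND]: one cut set from each child combined → 1 × 2 × 4 = 8 cut set(s).
Minimal cut sets: {A reservoir lost, Forward PTU trips, North return filter faulted, Redundant pressure line is out, Shutoff valve faulted}; {A reservoir lost, North return filter faulted, Redundant engine-driven pump malfunctions, Redundant pressure line is out}; {#1 reservoir 2 degraded, A electric pump degraded, A reservoir lost, Accumulator malfunctions, B selector valve failed, North return filter faulted, Redundant pressure line is out, Standby pressure line 2 is inoperative}; {#3 return filter 2 fails, A reservoir lost, North return filter faulted, Redundant pressure line is out}; {A reservoir lost, Auxiliary case drain malfunctions, Forward PTU trips, Redundant pressure line is out, Shutoff valve faulted}; {A reservoir lost, Auxiliary case drain malfunctions, Redundant engine-driven pump malfunctions, Redundant pressure line is out}; {#1 reservoir 2 degraded, A electric pump degraded, A reservoir lost, Accumulator malfunctions, Auxiliary case drain malfunctions, B selector valve failed, Redundant pressure line is out, Standby pressure line 2 is inoperative}; {#3 return filter 2 fails, A reservoir lost, Auxiliary case drain malfunctions, Redundant pressure line is out}.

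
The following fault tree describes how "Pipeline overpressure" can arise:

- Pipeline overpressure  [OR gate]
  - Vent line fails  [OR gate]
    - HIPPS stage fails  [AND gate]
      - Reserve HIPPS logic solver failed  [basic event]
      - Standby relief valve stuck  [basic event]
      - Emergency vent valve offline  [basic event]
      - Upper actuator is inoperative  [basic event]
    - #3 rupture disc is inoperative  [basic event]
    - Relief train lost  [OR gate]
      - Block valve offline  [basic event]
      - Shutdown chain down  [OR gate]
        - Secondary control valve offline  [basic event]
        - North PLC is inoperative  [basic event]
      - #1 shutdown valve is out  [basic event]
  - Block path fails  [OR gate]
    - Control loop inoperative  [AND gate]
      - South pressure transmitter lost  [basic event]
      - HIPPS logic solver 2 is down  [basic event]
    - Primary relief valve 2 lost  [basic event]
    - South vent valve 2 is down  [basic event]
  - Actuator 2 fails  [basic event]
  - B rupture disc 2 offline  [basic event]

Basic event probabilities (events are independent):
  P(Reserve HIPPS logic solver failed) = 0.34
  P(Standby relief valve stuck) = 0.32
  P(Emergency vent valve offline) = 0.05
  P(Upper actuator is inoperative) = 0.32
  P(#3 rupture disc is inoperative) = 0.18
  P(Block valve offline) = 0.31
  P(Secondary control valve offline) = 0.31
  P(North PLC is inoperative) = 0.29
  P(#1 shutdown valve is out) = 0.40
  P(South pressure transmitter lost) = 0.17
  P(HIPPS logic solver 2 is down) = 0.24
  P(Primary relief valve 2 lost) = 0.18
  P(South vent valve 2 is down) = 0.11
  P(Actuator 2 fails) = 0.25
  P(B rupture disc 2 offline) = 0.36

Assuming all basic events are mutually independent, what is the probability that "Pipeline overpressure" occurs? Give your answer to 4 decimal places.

P(HIPPS stage fails) [AND] = 0.34 × 0.32 × 0.05 × 0.32 = 0.001741
P(Shutdown chain down) [OR] = 1 − (1−0.31) × (1−0.29) = 0.510100
P(Relief train lost) [OR] = 1 − (1−0.31) × (1−0.510100) × (1−0.40) = 0.797181
P(Vent line fails) [OR] = 1 − (1−0.001741) × (1−0.18) × (1−0.797181) = 0.833978
P(Control loop inoperative) [AND] = 0.17 × 0.24 = 0.040800
P(Block path fails) [OR] = 1 − (1−0.040800) × (1−0.18) × (1−0.11) = 0.299976
P(Pipeline overpressure) [OR] = 1 − (1−0.833978) × (1−0.299976) × (1−0.25) × (1−0.36) = 0.944215
Rounded to 4 decimal places: P(Pipeline overpressure) ≈ 0.9442.

0.9442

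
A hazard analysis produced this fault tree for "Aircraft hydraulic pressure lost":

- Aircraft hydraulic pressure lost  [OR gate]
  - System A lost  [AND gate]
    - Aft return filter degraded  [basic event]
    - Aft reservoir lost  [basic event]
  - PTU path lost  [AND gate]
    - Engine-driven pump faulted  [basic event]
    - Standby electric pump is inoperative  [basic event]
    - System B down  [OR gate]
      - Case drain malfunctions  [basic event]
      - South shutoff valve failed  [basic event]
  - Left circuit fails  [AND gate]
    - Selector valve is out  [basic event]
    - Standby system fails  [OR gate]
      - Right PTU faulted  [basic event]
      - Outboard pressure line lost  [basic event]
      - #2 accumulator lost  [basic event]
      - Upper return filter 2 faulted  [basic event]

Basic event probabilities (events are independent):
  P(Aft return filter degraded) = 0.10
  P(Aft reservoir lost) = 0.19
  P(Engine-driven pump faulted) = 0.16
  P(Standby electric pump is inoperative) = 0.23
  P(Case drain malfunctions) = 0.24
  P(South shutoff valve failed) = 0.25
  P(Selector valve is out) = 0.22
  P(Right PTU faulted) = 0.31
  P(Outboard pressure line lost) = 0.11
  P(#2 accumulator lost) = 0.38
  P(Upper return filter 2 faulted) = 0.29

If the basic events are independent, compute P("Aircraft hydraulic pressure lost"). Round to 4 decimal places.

P(System A lost) [AND] = 0.10 × 0.19 = 0.019000
P(System B down) [OR] = 1 − (1−0.24) × (1−0.25) = 0.430000
P(PTU path lost) [AND] = 0.16 × 0.23 × 0.430000 = 0.015824
P(Standby system fails) [OR] = 1 − (1−0.31) × (1−0.11) × (1−0.38) × (1−0.29) = 0.729673
P(Left circuit fails) [AND] = 0.22 × 0.729673 = 0.160528
P(Aircraft hydraulic pressure lost) [OR] = 1 − (1−0.019000) × (1−0.015824) × (1−0.160528) = 0.189509
Rounded to 4 decimal places: P(Aircraft hydraulic pressure lost) ≈ 0.1895.

0.1895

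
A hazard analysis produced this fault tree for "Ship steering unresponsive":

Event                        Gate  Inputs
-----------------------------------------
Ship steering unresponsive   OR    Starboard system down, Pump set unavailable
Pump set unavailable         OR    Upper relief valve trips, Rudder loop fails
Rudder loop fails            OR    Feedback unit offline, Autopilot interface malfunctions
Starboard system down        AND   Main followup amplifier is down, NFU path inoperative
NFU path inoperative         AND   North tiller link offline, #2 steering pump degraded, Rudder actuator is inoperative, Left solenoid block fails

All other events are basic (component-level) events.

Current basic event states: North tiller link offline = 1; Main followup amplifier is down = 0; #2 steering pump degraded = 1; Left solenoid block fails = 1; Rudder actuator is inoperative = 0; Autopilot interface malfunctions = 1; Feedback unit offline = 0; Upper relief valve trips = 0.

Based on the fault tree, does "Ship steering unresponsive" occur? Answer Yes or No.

Yes

NFU path inoperative [AND]: North tiller link offline=occurs, #2 steering pump degraded=occurs, Rudder actuator is inoperative=not, Left solenoid block fails=occurs → not all inputs occur → does not occur.
Starboard system down [AND]: Main followup amplifier is down=not, NFU path inoperative=not → not all inputs occur → does not occur.
Rudder loop fails [OR]: Feedback unit offline=not, Autopilot interface malfunctions=occurs → at least one input occurs → occurs.
Pump set unavailable [OR]: Upper relief valve trips=not, Rudder loop fails=occurs → at least one input occurs → occurs.
Ship steering unresponsive [OR]: Starboard system down=not, Pump set unavailable=occurs → at least one input occurs → occurs.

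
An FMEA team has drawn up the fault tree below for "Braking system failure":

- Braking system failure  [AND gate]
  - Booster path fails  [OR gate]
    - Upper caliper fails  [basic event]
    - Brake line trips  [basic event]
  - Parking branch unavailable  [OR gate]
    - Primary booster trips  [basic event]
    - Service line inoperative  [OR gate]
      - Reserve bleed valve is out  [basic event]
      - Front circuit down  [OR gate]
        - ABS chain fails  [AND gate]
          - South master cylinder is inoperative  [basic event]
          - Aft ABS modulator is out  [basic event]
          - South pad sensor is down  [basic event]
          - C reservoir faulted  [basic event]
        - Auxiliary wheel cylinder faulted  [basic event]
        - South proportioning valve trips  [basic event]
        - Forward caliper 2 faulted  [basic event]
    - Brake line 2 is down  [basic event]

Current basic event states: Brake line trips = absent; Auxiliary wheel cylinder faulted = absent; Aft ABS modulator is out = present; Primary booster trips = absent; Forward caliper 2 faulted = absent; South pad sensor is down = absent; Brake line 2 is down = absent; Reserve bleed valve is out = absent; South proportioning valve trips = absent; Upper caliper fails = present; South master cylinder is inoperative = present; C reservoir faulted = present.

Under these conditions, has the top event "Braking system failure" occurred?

Booster path fails [OR]: Upper caliper fails=occurs, Brake line trips=not → at least one input occurs → occurs.
ABS chain fails [AND]: South master cylinder is inoperative=occurs, Aft ABS modulator is out=occurs, South pad sensor is down=not, C reservoir faulted=occurs → not all inputs occur → does not occur.
Front circuit down [OR]: ABS chain fails=not, Auxiliary wheel cylinder faulted=not, South proportioning valve trips=not, Forward caliper 2 faulted=not → no input occurs → does not occur.
Service line inoperative [OR]: Reserve bleed valve is out=not, Front circuit down=not → no input occurs → does not occur.
Parking branch unavailable [OR]: Primary booster trips=not, Service line inoperative=not, Brake line 2 is down=not → no input occurs → does not occur.
Braking system failure [AND]: Booster path fails=occurs, Parking branch unavailable=not → not all inputs occur → does not occur.

No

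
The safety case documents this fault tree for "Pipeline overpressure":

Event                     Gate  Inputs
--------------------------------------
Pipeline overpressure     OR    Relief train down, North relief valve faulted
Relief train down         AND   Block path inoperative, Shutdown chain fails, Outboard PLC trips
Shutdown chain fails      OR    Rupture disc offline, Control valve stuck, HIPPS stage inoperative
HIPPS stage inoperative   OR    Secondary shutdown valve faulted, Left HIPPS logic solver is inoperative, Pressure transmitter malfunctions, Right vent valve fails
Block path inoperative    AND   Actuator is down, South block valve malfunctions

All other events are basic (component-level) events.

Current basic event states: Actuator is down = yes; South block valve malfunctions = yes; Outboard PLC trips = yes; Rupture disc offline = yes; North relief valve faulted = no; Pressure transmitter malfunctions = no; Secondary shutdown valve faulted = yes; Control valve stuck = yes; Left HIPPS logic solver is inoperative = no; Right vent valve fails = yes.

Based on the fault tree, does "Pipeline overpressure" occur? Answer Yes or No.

Block path inoperative [AND]: Actuator is down=occurs, South block valve malfunctions=occurs → all inputs occur → occurs.
HIPPS stage inoperative [OR]: Secondary shutdown valve faulted=occurs, Left HIPPS logic solver is inoperative=not, Pressure transmitter malfunctions=not, Right vent valve fails=occurs → at least one input occurs → occurs.
Shutdown chain fails [OR]: Rupture disc offline=occurs, Control valve stuck=occurs, HIPPS stage inoperative=occurs → at least one input occurs → occurs.
Relief train down [AND]: Block path inoperative=occurs, Shutdown chain fails=occurs, Outboard PLC trips=occurs → all inputs occur → occurs.
Pipeline overpressure [OR]: Relief train down=occurs, North relief valve faulted=not → at least one input occurs → occurs.

Yes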